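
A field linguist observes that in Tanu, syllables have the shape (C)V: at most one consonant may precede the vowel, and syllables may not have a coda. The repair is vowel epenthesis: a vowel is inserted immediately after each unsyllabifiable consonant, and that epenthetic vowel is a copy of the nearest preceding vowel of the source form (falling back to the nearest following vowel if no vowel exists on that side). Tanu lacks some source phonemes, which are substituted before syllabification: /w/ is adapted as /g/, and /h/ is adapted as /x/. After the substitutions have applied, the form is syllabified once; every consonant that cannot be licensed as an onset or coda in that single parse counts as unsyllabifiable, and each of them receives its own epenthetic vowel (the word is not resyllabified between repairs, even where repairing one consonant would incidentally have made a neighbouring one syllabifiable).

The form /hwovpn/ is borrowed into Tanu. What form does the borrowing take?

Substitution: /h/ → /x/, /w/ → /g/, giving /xgovpn/.
Under (C)V, the unsyllabifiable consonants are /x/, /v/, /p/, /n/ (no codas are permitted; onsets are limited to one consonant).
Each unlicensed consonant becomes the onset of a new syllable: /x/ → /xo/, /v/ → /vo/, /p/ → /po/, /n/ → /no/.

xogovopono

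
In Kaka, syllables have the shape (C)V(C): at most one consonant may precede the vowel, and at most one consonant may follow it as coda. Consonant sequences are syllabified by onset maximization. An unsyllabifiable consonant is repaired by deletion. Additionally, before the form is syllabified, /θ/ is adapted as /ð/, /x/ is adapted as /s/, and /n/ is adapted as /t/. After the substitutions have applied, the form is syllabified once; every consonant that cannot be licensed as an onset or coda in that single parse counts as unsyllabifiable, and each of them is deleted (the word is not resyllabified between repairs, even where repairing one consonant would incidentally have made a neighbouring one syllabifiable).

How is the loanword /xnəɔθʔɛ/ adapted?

təɔðʔɛ

Substitution: /x/ → /s/, /n/ → /t/, /θ/ → /ð/, giving /stəɔðʔɛ/.
Syllabifying with onset maximization leaves /s/ stranded (at most one coda consonant is licensed; onsets are limited to one consonant).
Deleting the stranded consonants removes /s/.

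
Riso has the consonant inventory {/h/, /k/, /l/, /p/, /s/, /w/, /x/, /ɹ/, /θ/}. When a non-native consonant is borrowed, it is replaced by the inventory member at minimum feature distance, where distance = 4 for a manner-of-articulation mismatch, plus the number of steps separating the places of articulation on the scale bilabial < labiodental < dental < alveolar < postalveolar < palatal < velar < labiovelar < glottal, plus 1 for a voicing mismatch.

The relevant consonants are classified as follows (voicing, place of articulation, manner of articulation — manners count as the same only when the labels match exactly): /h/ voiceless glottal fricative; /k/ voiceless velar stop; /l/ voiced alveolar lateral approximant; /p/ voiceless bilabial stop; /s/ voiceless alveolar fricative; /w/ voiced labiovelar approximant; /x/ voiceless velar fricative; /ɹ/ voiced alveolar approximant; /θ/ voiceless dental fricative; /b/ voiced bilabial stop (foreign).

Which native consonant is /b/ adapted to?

p

/p/ is closest: same manner (stop), place distance 0 (bilabial→bilabial), voicing differs (+1); total 1. Next closest is /k/ at distance 7.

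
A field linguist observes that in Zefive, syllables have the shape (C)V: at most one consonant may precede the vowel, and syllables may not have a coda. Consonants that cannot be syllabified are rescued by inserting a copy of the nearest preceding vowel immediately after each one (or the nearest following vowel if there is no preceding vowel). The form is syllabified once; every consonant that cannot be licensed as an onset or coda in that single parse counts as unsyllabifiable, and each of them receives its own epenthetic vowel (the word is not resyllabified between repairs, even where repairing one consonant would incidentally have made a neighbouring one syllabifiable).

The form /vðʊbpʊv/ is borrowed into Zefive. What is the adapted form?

vʊðʊbʊpʊvʊ

The consonants /v/, /b/, /v/ cannot be parsed into a legal (C)V syllable (no codas are permitted; onsets are limited to one consonant).
Inserting the epenthetic vowel yields /v/ → /vʊ/, /b/ → /bʊ/, /v/ → /vʊ/.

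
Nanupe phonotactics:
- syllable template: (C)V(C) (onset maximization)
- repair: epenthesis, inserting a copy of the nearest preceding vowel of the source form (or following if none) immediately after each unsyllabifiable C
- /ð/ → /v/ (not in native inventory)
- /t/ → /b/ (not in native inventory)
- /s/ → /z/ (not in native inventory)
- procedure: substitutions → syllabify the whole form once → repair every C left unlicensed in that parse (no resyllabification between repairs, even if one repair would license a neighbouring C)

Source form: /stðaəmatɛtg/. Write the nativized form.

Substitution: /s/ → /z/, /t/ → /b/, /ð/ → /v/, giving /zbvaəmabɛbg/.
Under (C)V(C), the unsyllabifiable consonants are /z/, /b/, /g/ (at most one coda consonant is licensed; onsets are limited to one consonant).
Each unlicensed consonant becomes the onset of a new syllable: /z/ → /za/, /b/ → /ba/, /g/ → /gɛ/.

zabavaəmabɛbgɛ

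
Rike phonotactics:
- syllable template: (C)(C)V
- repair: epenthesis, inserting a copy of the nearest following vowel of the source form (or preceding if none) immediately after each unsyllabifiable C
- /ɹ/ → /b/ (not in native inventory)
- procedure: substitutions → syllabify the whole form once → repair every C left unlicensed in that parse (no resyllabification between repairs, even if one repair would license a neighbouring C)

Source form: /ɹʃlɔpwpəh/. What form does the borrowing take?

Substitution: /ɹ/ → /b/, giving /bʃlɔpwpəh/.
The consonants /b/, /p/, /h/ cannot be parsed into a legal (C)(C)V syllable (no codas are permitted; onsets may contain at most 2 consonants).
Each unlicensed consonant becomes the onset of a new syllable: /b/ → /bɔ/, /p/ → /pə/, /h/ → /hə/.

bɔʃlɔpəwpəhə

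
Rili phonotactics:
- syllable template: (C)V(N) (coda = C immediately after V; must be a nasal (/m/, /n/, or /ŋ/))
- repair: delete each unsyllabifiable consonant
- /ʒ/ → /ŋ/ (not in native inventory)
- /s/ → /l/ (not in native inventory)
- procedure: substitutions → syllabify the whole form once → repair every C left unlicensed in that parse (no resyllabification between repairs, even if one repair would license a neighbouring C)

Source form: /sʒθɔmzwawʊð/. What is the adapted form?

θɔmwawʊ

Substitution: /s/ → /l/, /ʒ/ → /ŋ/, giving /lŋθɔmzwawʊð/.
Syllabifying with onset maximization leaves /l/, /ŋ/, /z/, /ð/ stranded (only a nasal (/m/, /n/, or /ŋ/) is licensed in coda position; onsets are limited to one consonant).
Deleting the stranded consonants removes /l/, /ŋ/, /z/, /ð/.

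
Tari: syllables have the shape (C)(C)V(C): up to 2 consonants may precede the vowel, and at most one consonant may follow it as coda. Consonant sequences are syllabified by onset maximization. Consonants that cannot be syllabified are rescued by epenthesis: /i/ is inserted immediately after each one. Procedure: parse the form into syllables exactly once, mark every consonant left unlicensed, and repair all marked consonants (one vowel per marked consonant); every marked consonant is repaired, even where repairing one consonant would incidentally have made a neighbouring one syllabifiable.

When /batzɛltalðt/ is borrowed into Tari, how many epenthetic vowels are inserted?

2

The unsyllabifiable consonants are /ð/, /t/; each receives one epenthetic vowel.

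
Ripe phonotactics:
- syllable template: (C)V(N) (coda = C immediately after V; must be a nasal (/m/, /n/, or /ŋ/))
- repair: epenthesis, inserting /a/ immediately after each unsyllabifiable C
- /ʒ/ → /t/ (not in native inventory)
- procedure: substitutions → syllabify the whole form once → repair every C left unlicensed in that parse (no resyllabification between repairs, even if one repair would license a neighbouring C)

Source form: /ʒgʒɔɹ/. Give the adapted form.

Substitution: /ʒ/ → /t/, giving /tgtɔɹ/.
The consonants /t/, /g/, /ɹ/ cannot be parsed into a legal (C)V(N) syllable (only a nasal (/m/, /n/, or /ŋ/) is licensed in coda position; onsets are limited to one consonant).
Epenthesis after each stranded consonant: /t/ → /ta/, /g/ → /ga/, /ɹ/ → /ɹa/.

tagatɔɹa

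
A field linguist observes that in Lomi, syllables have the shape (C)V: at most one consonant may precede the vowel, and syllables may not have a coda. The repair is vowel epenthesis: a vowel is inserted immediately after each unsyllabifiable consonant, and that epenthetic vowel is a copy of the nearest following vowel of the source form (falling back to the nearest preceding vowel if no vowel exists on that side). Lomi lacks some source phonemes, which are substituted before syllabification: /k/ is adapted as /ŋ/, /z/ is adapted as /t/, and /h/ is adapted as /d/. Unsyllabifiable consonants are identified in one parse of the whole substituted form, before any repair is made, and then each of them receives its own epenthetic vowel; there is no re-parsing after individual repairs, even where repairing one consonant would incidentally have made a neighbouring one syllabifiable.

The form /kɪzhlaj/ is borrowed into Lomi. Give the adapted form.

Substitution: /k/ → /ŋ/, /z/ → /t/, /h/ → /d/, giving /ŋɪtdlaj/.
Syllabifying with onset maximization leaves /t/, /d/, /j/ stranded (no codas are permitted; onsets are limited to one consonant).
Inserting the epenthetic vowel yields /t/ → /ta/, /d/ → /da/, /j/ → /ja/.

ŋɪtadalaja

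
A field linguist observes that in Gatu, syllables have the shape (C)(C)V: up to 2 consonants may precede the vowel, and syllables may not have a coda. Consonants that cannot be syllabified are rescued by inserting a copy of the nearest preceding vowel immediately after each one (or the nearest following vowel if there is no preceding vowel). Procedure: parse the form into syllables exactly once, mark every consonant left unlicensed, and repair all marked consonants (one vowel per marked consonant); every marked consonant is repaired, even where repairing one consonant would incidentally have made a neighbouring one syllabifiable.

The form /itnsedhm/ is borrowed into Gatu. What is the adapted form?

Syllabifying with onset maximization leaves /t/, /d/, /h/, /m/ stranded (no codas are permitted; onsets may contain at most 2 consonants).
Epenthesis after each stranded consonant: /t/ → /ti/, /d/ → /de/, /h/ → /he/, /m/ → /me/.

itinsedeheme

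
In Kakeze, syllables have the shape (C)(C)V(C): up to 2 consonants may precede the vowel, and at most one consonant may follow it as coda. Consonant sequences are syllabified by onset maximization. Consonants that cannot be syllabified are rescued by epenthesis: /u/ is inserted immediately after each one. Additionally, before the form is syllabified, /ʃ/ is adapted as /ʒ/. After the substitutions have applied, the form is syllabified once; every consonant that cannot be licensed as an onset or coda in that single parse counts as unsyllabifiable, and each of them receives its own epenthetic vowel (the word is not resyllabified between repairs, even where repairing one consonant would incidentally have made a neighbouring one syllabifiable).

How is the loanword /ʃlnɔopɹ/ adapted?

ʒulnɔopɹu

Substitution: /ʃ/ → /ʒ/, giving /ʒlnɔopɹ/.
Under (C)(C)V(C), the unsyllabifiable consonants are /ʒ/, /ɹ/ (at most one coda consonant is licensed; onsets may contain at most 2 consonants).
Inserting the epenthetic vowel yields /ʒ/ → /ʒu/, /ɹ/ → /ɹu/.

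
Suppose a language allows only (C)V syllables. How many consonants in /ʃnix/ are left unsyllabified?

2

Syllabifying with onset maximization leaves /ʃ/, /x/ stranded (no codas are permitted; onsets are limited to one consonant).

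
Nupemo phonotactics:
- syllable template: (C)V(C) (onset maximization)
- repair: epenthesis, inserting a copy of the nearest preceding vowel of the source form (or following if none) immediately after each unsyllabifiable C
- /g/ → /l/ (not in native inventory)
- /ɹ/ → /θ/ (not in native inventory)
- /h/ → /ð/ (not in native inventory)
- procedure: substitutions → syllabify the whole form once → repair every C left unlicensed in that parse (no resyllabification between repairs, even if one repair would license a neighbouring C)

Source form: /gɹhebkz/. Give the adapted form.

Substitution: /g/ → /l/, /ɹ/ → /θ/, /h/ → /ð/, giving /lθðebkz/.
Syllabifying with onset maximization leaves /l/, /θ/, /k/, /z/ stranded (at most one coda consonant is licensed; onsets are limited to one consonant).
Each unlicensed consonant becomes the onset of a new syllable: /l/ → /le/, /θ/ → /θe/, /k/ → /ke/, /z/ → /ze/.

leθeðebkeze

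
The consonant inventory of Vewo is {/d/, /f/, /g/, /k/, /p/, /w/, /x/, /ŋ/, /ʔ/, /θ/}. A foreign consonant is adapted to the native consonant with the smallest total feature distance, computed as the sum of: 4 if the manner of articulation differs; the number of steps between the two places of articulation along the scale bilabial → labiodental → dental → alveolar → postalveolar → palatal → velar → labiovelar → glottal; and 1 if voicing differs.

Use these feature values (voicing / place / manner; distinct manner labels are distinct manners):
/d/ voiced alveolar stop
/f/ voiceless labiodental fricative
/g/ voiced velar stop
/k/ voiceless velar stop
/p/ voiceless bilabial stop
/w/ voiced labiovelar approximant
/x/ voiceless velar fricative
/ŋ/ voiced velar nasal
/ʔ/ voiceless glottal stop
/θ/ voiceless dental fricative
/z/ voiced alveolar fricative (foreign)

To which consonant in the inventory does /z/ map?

/θ/ is closest: same manner (fricative), place distance 1 (alveolar→dental), voicing differs (+1); total 2. Next closest is /f/ at distance 3.

θ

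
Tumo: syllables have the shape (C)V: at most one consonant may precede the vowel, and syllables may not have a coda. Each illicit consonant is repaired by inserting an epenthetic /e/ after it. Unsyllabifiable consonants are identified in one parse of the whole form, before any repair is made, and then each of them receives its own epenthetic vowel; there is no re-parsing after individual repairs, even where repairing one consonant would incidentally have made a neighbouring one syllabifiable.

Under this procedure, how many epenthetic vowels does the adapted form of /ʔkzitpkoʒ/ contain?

5

The unsyllabifiable consonants are /ʔ/, /k/, /t/, /p/, /ʒ/; each receives one epenthetic vowel.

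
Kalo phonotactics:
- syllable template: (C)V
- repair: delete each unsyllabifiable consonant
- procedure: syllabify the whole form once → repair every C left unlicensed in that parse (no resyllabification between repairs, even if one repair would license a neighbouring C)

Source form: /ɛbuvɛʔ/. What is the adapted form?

The consonants /ʔ/ cannot be parsed into a legal (C)V syllable (no codas are permitted; onsets are limited to one consonant).
Each unlicensed consonant is deleted: /ʔ/.

ɛbuvɛ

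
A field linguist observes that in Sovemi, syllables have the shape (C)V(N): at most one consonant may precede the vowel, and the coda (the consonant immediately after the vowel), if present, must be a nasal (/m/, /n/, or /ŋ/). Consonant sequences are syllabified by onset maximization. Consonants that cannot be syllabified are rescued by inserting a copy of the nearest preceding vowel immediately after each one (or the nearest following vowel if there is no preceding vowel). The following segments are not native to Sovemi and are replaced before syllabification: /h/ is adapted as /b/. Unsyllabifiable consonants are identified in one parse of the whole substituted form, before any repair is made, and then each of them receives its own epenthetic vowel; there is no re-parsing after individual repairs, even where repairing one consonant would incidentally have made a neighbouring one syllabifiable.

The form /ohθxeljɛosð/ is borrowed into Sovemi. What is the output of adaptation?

Substitution: /h/ → /b/, giving /obθxeljɛosð/.
Under (C)V(N), the unsyllabifiable consonants are /b/, /θ/, /l/, /s/, /ð/ (only a nasal (/m/, /n/, or /ŋ/) is licensed in coda position; onsets are limited to one consonant).
Epenthesis after each stranded consonant: /b/ → /bo/, /θ/ → /θo/, /l/ → /le/, /s/ → /so/, /ð/ → /ðo/.

oboθoxelejɛosoðo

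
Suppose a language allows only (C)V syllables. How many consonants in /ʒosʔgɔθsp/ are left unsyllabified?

5

Under (C)V, the unsyllabifiable consonants are /s/, /ʔ/, /θ/, /s/, /p/ (no codas are permitted; onsets are limited to one consonant).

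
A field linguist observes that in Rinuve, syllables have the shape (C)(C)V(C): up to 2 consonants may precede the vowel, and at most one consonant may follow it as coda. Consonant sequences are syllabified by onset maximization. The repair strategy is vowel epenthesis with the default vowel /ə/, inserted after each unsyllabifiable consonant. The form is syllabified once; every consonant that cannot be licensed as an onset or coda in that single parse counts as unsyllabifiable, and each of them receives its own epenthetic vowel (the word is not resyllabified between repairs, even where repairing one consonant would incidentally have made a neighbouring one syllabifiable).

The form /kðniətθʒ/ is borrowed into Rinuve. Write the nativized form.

kəðniətθəʒə

Syllabifying with onset maximization leaves /k/, /θ/, /ʒ/ stranded (at most one coda consonant is licensed; onsets may contain at most 2 consonants).
Epenthesis after each stranded consonant: /k/ → /kə/, /θ/ → /θə/, /ʒ/ → /ʒə/.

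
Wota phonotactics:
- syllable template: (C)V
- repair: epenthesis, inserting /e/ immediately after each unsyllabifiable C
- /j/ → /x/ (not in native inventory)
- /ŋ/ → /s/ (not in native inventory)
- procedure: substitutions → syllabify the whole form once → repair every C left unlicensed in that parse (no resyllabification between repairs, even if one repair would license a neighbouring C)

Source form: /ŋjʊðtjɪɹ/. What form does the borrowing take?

sexʊðetexɪɹe

Substitution: /ŋ/ → /s/, /j/ → /x/, giving /sxʊðtxɪɹ/.
Syllabifying with onset maximization leaves /s/, /ð/, /t/, /ɹ/ stranded (no codas are permitted; onsets are limited to one consonant).
Inserting the epenthetic vowel yields /s/ → /se/, /ð/ → /ðe/, /t/ → /te/, /ɹ/ → /ɹe/.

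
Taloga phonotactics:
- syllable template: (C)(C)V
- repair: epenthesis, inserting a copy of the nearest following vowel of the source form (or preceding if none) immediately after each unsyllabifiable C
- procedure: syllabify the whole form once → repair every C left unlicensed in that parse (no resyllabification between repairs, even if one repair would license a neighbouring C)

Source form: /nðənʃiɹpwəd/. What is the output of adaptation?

nðənʃiɹəpwədə

Under (C)(C)V, the unsyllabifiable consonants are /ɹ/, /d/ (no codas are permitted; onsets may contain at most 2 consonants).
Each unlicensed consonant becomes the onset of a new syllable: /ɹ/ → /ɹə/, /d/ → /də/.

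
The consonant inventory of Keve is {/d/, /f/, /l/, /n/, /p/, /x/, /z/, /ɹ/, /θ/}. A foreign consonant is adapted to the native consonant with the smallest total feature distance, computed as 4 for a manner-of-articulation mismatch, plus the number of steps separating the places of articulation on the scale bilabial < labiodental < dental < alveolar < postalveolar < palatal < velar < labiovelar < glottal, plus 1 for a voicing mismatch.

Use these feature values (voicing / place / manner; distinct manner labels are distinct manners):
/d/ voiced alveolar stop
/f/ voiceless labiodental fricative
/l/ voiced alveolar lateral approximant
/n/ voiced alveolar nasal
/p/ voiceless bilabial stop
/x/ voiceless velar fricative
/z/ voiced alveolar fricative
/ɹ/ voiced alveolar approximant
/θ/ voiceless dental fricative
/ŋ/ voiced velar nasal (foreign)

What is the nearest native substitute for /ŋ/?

/n/ is closest: same manner (nasal), place distance 3 (velar→alveolar), same voicing; total 3. Next closest is /x/ at distance 5.

n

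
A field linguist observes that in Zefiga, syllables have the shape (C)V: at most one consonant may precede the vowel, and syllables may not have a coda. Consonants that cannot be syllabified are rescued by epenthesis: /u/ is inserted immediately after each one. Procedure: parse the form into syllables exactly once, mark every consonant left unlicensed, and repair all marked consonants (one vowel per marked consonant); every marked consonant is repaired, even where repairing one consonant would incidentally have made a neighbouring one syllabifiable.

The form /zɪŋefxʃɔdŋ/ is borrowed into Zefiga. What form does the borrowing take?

zɪŋefuxuʃɔduŋu

Syllabifying with onset maximization leaves /f/, /x/, /d/, /ŋ/ stranded (no codas are permitted; onsets are limited to one consonant).
Each unlicensed consonant becomes the onset of a new syllable: /f/ → /fu/, /x/ → /xu/, /d/ → /du/, /ŋ/ → /ŋu/.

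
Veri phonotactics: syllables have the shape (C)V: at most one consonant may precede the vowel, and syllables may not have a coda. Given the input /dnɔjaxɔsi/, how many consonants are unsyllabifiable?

1

The consonants /d/ cannot be parsed into a legal (C)V syllable (no codas are permitted; onsets are limited to one consonant).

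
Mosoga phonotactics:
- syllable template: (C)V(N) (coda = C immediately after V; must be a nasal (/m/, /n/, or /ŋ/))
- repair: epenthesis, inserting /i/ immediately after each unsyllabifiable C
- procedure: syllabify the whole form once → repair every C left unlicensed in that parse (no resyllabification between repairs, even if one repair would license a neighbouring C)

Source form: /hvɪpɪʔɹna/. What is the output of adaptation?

The consonants /h/, /ʔ/, /ɹ/ cannot be parsed into a legal (C)V(N) syllable (only a nasal (/m/, /n/, or /ŋ/) is licensed in coda position; onsets are limited to one consonant).
Inserting the epenthetic vowel yields /h/ → /hi/, /ʔ/ → /ʔi/, /ɹ/ → /ɹi/.

hivɪpɪʔiɹina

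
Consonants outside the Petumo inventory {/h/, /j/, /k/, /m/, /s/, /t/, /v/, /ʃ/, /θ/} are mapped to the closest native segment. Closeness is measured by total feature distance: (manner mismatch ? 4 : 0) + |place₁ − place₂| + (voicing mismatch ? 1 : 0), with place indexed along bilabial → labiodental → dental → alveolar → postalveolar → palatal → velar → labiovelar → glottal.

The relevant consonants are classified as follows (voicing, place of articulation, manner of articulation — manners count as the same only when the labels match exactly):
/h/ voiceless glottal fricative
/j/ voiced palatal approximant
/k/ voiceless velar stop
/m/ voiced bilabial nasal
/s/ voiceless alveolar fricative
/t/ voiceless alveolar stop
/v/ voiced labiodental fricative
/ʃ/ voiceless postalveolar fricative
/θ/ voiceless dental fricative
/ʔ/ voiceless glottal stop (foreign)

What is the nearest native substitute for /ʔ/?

k

/k/ is closest: same manner (stop), place distance 2 (glottal→velar), same voicing; total 2. Next closest is /h/ at distance 4.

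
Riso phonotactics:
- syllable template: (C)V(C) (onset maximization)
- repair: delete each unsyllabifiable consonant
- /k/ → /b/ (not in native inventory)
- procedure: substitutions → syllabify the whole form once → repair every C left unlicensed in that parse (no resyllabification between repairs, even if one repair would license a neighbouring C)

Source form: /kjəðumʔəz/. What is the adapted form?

Substitution: /k/ → /b/, giving /bjəðumʔəz/.
Syllabifying with onset maximization leaves /b/ stranded (at most one coda consonant is licensed; onsets are limited to one consonant).
Each unlicensed consonant is deleted: /b/.

jəðumʔəz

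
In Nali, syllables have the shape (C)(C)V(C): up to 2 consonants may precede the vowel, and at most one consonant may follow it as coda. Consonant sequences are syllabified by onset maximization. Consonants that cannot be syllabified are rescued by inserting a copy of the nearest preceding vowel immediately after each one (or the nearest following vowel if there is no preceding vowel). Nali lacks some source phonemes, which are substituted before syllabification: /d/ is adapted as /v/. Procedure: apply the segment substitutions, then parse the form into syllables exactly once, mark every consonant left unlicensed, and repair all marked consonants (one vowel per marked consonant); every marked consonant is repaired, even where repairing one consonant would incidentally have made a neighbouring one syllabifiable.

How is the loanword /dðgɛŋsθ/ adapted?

Substitution: /d/ → /v/, giving /vðgɛŋsθ/.
The consonants /v/, /s/, /θ/ cannot be parsed into a legal (C)(C)V(C) syllable (at most one coda consonant is licensed; onsets may contain at most 2 consonants).
Inserting the epenthetic vowel yields /v/ → /vɛ/, /s/ → /sɛ/, /θ/ → /θɛ/.

vɛðgɛŋsɛθɛ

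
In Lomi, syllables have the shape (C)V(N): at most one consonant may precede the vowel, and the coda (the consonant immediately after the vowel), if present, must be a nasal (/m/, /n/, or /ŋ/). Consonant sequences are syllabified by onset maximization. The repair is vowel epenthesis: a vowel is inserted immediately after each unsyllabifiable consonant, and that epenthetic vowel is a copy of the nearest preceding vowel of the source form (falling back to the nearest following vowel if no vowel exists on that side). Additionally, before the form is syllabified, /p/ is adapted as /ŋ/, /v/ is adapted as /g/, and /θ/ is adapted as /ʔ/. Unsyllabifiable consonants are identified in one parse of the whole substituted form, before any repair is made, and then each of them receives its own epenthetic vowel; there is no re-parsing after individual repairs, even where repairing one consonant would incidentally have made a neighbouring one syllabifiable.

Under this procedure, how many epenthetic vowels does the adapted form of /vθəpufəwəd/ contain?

After substitution the input is /gʔəŋufəwəd/.
The unsyllabifiable consonants are /g/, /d/; each receives one epenthetic vowel.

2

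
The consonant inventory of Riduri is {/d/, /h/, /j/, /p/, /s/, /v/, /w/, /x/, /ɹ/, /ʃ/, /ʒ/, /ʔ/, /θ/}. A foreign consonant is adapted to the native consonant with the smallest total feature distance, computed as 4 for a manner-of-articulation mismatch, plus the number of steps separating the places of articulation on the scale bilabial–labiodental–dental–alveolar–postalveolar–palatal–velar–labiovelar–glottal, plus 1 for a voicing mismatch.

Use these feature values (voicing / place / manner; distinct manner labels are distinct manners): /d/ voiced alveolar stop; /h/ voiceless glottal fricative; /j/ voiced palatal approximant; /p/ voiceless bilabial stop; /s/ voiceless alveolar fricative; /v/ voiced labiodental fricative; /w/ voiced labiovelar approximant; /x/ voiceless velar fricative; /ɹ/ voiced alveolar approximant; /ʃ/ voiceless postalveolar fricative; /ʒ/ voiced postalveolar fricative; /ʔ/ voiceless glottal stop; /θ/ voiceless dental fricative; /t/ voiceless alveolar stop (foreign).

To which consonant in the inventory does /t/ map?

d

/d/ is closest: same manner (stop), place distance 0 (alveolar→alveolar), voicing differs (+1); total 1. Next closest is /p/ at distance 3.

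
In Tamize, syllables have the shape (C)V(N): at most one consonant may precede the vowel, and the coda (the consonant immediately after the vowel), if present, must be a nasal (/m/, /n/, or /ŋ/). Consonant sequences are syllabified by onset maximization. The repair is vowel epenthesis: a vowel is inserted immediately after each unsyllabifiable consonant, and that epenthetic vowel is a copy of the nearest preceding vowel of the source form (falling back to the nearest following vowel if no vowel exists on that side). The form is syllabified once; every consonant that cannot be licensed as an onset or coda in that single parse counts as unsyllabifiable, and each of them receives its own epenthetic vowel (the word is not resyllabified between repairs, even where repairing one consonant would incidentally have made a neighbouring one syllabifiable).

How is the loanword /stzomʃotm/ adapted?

Under (C)V(N), the unsyllabifiable consonants are /s/, /t/, /t/, /m/ (only a nasal (/m/, /n/, or /ŋ/) is licensed in coda position; onsets are limited to one consonant).
Each unlicensed consonant becomes the onset of a new syllable: /s/ → /so/, /t/ → /to/, /t/ → /to/, /m/ → /mo/.

sotozomʃotomo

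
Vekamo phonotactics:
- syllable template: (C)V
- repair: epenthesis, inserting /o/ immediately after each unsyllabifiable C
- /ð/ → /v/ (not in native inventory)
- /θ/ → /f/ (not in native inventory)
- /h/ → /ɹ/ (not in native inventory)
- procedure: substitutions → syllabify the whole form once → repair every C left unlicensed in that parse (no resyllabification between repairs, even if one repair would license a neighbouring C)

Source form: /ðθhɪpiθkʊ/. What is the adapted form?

Substitution: /ð/ → /v/, /θ/ → /f/, /h/ → /ɹ/, giving /vfɹɪpifkʊ/.
Syllabifying with onset maximization leaves /v/, /f/, /f/ stranded (no codas are permitted; onsets are limited to one consonant).
Each unlicensed consonant becomes the onset of a new syllable: /v/ → /vo/, /f/ → /fo/, /f/ → /fo/.

vofoɹɪpifokʊ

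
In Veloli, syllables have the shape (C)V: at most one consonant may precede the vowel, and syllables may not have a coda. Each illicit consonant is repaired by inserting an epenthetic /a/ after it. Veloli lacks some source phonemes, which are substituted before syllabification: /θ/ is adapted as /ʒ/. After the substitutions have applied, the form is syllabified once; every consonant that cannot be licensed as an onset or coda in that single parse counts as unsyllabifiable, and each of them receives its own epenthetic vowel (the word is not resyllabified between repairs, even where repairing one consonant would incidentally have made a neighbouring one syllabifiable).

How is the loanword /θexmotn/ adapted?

ʒexamotana

Substitution: /θ/ → /ʒ/, giving /ʒexmotn/.
The consonants /x/, /t/, /n/ cannot be parsed into a legal (C)V syllable (no codas are permitted; onsets are limited to one consonant).
Inserting the epenthetic vowel yields /x/ → /xa/, /t/ → /ta/, /n/ → /na/.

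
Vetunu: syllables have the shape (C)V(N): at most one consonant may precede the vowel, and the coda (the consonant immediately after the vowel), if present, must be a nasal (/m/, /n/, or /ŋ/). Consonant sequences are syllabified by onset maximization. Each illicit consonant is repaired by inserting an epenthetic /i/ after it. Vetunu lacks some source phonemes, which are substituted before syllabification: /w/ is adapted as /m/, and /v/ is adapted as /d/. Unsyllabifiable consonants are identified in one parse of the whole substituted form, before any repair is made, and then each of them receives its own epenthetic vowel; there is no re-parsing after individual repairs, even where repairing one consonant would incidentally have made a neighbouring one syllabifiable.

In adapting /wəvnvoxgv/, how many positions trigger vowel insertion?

After substitution the input is /mədndoxgd/.
The unsyllabifiable consonants are /d/, /n/, /x/, /g/, /d/; each receives one epenthetic vowel.

5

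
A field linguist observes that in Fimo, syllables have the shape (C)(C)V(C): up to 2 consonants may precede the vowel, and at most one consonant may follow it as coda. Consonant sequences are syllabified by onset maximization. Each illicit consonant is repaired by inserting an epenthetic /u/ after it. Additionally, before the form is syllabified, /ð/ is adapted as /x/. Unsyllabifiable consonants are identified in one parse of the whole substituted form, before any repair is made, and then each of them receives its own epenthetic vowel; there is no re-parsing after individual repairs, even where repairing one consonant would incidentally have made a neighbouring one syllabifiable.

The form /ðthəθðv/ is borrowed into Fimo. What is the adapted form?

Substitution: /ð/ → /x/, giving /xthəθxv/.
Under (C)(C)V(C), the unsyllabifiable consonants are /x/, /x/, /v/ (at most one coda consonant is licensed; onsets may contain at most 2 consonants).
Inserting the epenthetic vowel yields /x/ → /xu/, /x/ → /xu/, /v/ → /vu/.

xuthəθxuvu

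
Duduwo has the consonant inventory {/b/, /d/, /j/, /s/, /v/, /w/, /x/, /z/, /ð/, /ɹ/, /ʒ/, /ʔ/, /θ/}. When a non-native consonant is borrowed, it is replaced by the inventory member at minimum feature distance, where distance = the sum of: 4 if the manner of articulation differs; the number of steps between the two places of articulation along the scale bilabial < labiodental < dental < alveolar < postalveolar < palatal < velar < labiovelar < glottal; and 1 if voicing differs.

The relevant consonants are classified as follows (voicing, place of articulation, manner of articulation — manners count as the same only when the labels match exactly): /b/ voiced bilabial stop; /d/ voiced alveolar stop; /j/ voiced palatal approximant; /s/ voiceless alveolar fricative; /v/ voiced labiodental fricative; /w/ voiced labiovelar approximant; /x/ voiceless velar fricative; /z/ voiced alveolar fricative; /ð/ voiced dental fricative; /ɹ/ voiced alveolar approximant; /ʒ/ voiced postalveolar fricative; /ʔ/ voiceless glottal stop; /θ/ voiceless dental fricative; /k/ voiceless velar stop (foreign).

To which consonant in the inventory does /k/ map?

/ʔ/ is closest: same manner (stop), place distance 2 (velar→glottal), same voicing; total 2. Next closest is /d/ at distance 4.

ʔ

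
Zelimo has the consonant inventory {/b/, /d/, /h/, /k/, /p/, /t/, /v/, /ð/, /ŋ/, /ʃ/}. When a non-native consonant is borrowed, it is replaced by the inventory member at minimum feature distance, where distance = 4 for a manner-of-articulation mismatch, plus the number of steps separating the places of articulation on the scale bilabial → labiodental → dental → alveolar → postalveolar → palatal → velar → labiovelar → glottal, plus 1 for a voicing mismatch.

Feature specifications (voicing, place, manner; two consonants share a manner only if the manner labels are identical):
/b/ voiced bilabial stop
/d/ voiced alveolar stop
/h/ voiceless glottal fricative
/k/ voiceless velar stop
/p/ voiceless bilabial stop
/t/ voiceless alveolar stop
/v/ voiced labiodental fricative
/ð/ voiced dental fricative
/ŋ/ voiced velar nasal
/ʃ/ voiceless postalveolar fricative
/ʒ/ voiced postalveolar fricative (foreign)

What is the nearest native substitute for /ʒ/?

/ʃ/ is closest: same manner (fricative), place distance 0 (postalveolar→postalveolar), voicing differs (+1); total 1. Next closest is /ð/ at distance 2.

ʃ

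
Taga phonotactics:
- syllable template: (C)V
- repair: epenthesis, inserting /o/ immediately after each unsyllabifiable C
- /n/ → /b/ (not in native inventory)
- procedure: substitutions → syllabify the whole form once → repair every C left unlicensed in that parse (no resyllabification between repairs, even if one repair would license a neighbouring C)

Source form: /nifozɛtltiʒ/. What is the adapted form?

Substitution: /n/ → /b/, giving /bifozɛtltiʒ/.
Under (C)V, the unsyllabifiable consonants are /t/, /l/, /ʒ/ (no codas are permitted; onsets are limited to one consonant).
Epenthesis after each stranded consonant: /t/ → /to/, /l/ → /lo/, /ʒ/ → /ʒo/.

bifozɛtolotiʒo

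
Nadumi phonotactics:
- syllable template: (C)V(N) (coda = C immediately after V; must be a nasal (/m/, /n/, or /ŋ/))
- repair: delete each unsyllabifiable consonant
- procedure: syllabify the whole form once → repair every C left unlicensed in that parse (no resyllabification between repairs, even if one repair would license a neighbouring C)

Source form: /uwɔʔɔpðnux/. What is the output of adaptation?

uwɔʔɔnu

Under (C)V(N), the unsyllabifiable consonants are /p/, /ð/, /x/ (only a nasal (/m/, /n/, or /ŋ/) is licensed in coda position; onsets are limited to one consonant).
Deleting the stranded consonants removes /p/, /ð/, /x/.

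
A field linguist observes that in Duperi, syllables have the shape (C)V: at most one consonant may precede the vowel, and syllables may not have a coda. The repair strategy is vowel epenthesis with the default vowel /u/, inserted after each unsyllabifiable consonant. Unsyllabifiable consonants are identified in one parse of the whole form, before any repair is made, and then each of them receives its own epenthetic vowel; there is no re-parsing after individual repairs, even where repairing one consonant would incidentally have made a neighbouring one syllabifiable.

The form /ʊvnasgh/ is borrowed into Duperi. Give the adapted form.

ʊvunasuguhu

Syllabifying with onset maximization leaves /v/, /s/, /g/, /h/ stranded (no codas are permitted; onsets are limited to one consonant).
Inserting the epenthetic vowel yields /v/ → /vu/, /s/ → /su/, /g/ → /gu/, /h/ → /hu/.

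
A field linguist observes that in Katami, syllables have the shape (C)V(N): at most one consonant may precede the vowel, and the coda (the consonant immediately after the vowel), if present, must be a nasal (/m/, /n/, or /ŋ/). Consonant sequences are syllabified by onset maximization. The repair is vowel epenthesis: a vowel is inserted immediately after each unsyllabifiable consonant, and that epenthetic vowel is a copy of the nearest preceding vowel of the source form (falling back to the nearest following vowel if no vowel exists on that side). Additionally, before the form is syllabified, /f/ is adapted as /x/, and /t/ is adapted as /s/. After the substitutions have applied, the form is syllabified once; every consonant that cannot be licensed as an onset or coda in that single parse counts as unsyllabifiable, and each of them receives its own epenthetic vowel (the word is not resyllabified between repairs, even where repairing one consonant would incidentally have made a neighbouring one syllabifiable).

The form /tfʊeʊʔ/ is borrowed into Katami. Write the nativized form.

Substitution: /t/ → /s/, /f/ → /x/, giving /sxʊeʊʔ/.
Under (C)V(N), the unsyllabifiable consonants are /s/, /ʔ/ (only a nasal (/m/, /n/, or /ŋ/) is licensed in coda position; onsets are limited to one consonant).
Epenthesis after each stranded consonant: /s/ → /sʊ/, /ʔ/ → /ʔʊ/.

sʊxʊeʊʔʊ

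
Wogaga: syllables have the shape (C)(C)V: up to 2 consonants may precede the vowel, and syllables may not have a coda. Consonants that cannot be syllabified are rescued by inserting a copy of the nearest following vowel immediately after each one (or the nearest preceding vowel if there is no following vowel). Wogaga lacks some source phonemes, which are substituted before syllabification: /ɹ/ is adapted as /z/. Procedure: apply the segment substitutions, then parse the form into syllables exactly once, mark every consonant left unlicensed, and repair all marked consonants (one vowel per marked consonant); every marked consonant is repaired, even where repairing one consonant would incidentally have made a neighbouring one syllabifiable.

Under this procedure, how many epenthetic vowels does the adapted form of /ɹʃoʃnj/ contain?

3

After substitution the input is /zʃoʃnj/.
The unsyllabifiable consonants are /ʃ/, /n/, /j/; each receives one epenthetic vowel.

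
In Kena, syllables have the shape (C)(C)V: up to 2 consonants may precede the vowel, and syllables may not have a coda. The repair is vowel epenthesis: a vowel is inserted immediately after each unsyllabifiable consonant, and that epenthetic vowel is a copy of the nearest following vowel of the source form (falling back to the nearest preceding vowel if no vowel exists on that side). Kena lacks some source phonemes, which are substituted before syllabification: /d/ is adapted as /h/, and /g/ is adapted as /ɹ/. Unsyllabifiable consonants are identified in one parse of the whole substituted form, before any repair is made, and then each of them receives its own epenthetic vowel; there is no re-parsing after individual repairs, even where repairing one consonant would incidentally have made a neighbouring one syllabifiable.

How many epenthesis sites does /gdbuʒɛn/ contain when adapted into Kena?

2

After substitution the input is /ɹhbuʒɛn/.
The unsyllabifiable consonants are /ɹ/, /n/; each receives one epenthetic vowel.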